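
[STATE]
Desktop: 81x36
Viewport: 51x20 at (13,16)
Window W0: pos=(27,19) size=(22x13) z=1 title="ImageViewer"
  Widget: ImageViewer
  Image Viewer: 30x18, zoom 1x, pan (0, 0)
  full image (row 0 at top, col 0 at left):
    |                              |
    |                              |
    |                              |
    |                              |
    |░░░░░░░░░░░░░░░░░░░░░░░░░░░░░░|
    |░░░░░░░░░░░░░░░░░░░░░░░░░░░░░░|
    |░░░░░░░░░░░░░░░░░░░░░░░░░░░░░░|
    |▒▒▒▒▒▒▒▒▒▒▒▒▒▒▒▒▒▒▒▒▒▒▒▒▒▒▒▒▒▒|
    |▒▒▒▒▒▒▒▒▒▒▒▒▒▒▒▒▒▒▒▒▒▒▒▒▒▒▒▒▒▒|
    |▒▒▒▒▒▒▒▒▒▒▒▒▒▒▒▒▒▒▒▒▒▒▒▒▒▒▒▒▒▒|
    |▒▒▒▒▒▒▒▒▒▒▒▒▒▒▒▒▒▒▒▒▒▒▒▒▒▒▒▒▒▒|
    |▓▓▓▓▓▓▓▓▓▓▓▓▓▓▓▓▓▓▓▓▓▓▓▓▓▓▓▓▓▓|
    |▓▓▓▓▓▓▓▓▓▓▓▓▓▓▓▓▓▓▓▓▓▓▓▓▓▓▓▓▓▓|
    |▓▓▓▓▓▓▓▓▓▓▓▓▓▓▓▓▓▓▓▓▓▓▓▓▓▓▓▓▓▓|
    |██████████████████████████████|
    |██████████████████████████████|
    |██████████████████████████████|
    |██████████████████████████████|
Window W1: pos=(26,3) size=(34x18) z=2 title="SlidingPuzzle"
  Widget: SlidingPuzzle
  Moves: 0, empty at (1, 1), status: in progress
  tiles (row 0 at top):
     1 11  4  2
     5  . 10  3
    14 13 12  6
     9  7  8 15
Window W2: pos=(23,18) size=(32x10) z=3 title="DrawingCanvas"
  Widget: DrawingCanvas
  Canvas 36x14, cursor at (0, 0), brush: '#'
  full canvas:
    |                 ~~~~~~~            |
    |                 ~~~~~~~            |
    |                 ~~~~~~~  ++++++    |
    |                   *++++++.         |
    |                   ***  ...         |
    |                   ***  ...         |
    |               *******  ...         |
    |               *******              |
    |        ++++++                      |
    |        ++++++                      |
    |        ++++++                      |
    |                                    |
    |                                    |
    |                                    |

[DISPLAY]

             ┃                                ┃    
             ┃                                ┃    
          ┏━━━━━━━━━━━━━━━━━━━━━━━━━━━━━━┓    ┃    
          ┃ DrawingCanvas                ┃    ┃    
          ┠──────────────────────────────┨━━━━┛    
          ┃+                ~~~~~~~      ┃         
          ┃                 ~~~~~~~      ┃         
          ┃                 ~~~~~~~  ++++┃         
          ┃                   *++++++.   ┃         
          ┃                   ***  ...   ┃         
          ┃                   ***  ...   ┃         
          ┗━━━━━━━━━━━━━━━━━━━━━━━━━━━━━━┛         
              ┃░░░░░░░░░░░░░░░░░░░░┃               
              ┃▒▒▒▒▒▒▒▒▒▒▒▒▒▒▒▒▒▒▒▒┃               
              ┃▒▒▒▒▒▒▒▒▒▒▒▒▒▒▒▒▒▒▒▒┃               
              ┗━━━━━━━━━━━━━━━━━━━━┛               
                                                   
                                                   
                                                   
                                                   


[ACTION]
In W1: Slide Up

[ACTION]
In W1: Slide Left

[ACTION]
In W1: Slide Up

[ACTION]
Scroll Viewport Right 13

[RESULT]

┃                                ┃                 
┃                                ┃                 
━━━━━━━━━━━━━━━━━━━━━━━━━━━━┓    ┃                 
rawingCanvas                ┃    ┃                 
────────────────────────────┨━━━━┛                 
               ~~~~~~~      ┃                      
               ~~~~~~~      ┃                      
               ~~~~~~~  ++++┃                      
                 *++++++.   ┃                      
                 ***  ...   ┃                      
                 ***  ...   ┃                      
━━━━━━━━━━━━━━━━━━━━━━━━━━━━┛                      
 ┃░░░░░░░░░░░░░░░░░░░░┃                            
 ┃▒▒▒▒▒▒▒▒▒▒▒▒▒▒▒▒▒▒▒▒┃                            
 ┃▒▒▒▒▒▒▒▒▒▒▒▒▒▒▒▒▒▒▒▒┃                            
 ┗━━━━━━━━━━━━━━━━━━━━┛                            
                                                   
                                                   
                                                   
                                                   


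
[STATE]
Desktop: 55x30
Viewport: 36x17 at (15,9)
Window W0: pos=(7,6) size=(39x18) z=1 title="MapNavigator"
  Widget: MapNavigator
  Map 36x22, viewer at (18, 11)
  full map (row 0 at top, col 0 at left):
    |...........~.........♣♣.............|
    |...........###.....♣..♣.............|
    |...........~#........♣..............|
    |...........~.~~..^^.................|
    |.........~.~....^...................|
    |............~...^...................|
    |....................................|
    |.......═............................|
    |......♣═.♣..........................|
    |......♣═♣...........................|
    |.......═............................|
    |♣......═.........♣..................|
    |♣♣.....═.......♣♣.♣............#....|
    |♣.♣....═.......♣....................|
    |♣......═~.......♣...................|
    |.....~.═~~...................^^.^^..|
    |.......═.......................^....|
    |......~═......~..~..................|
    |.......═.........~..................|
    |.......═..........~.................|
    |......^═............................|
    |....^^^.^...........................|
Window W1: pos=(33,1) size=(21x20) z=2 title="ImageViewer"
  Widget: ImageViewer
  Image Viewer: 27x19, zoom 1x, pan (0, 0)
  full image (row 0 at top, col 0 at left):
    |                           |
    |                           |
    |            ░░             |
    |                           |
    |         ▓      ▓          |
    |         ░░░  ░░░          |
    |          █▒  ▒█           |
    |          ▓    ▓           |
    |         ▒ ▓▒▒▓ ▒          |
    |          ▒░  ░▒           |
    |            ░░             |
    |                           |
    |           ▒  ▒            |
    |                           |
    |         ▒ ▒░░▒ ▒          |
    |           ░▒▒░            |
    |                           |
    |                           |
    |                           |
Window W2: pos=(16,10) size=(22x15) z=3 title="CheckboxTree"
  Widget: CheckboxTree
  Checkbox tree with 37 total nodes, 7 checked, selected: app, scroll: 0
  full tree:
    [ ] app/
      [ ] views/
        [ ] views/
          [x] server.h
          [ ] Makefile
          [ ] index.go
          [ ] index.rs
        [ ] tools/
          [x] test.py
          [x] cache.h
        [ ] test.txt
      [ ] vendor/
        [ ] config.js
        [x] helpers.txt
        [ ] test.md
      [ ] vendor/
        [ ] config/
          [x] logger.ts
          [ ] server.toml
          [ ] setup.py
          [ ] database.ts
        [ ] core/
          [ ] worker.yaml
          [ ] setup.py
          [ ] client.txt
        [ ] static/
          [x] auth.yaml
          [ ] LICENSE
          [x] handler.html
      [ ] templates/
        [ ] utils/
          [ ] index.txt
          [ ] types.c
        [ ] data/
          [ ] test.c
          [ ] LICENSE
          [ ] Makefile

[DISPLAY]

..~.~....^........┃         ░░░  ░░░
.┏━━━━━━━━━━━━━━━━━━━━┓      █▒  ▒█ 
.┃ CheckboxTree       ┃      ▓    ▓ 
═┠────────────────────┨     ▒ ▓▒▒▓ ▒
═┃>[-] app/           ┃      ▒░  ░▒ 
═┃   [-] views/       ┃        ░░   
═┃     [-] views/     ┃             
═┃       [x] server.h ┃       ▒  ▒  
═┃       [ ] Makefile ┃             
═┃       [ ] index.go ┃     ▒ ▒░░▒ ▒
═┃       [ ] index.rs ┃       ░▒▒░  
═┃     [x] tools/     ┃━━━━━━━━━━━━━
═┃       [x] test.py  ┃.^.... ┃     
═┃       [x] cache.h  ┃...... ┃     
━┃     [ ] test.txt   ┃━━━━━━━┛     
 ┗━━━━━━━━━━━━━━━━━━━━┛             
                                    


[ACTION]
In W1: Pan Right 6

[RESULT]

..~.~....^........┃   ░░░  ░░░      
.┏━━━━━━━━━━━━━━━━━━━━┓█▒  ▒█       
.┃ CheckboxTree       ┃▓    ▓       
═┠────────────────────┨ ▓▒▒▓ ▒      
═┃>[-] app/           ┃▒░  ░▒       
═┃   [-] views/       ┃  ░░         
═┃     [-] views/     ┃             
═┃       [x] server.h ┃ ▒  ▒        
═┃       [ ] Makefile ┃             
═┃       [ ] index.go ┃ ▒░░▒ ▒      
═┃       [ ] index.rs ┃ ░▒▒░        
═┃     [x] tools/     ┃━━━━━━━━━━━━━
═┃       [x] test.py  ┃.^.... ┃     
═┃       [x] cache.h  ┃...... ┃     
━┃     [ ] test.txt   ┃━━━━━━━┛     
 ┗━━━━━━━━━━━━━━━━━━━━┛             
                                    


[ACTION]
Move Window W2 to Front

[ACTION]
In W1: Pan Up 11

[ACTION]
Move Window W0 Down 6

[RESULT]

                  ┃   ░░░  ░░░      
 ┏━━━━━━━━━━━━━━━━━━━━┓█▒  ▒█       
 ┃ CheckboxTree       ┃▓    ▓       
━┠────────────────────┨ ▓▒▒▓ ▒      
i┃>[-] app/           ┃▒░  ░▒       
─┃   [-] views/       ┃  ░░         
.┃     [-] views/     ┃             
.┃       [x] server.h ┃ ▒  ▒        
.┃       [ ] Makefile ┃             
═┃       [ ] index.go ┃ ▒░░▒ ▒      
═┃       [ ] index.rs ┃ ░▒▒░        
═┃     [x] tools/     ┃━━━━━━━━━━━━━
═┃       [x] test.py  ┃...... ┃     
═┃       [x] cache.h  ┃...... ┃     
═┃     [ ] test.txt   ┃.#.... ┃     
═┗━━━━━━━━━━━━━━━━━━━━┛...... ┃     
═~.......♣................... ┃     


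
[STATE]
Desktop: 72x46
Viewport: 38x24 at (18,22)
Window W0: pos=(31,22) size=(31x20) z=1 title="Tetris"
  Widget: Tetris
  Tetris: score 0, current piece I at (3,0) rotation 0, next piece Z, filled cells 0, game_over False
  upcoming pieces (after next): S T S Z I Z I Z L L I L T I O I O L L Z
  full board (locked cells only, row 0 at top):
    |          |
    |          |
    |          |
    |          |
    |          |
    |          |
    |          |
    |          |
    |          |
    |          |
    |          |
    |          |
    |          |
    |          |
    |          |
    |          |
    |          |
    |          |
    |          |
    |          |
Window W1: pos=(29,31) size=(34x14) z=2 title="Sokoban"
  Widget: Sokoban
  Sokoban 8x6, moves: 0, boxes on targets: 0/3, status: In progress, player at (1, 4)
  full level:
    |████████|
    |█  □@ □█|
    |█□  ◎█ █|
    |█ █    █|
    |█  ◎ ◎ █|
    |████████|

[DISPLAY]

             ┏━━━━━━━━━━━━━━━━━━━━━━━━
             ┃ Tetris                 
             ┠────────────────────────
             ┃          │Next:        
             ┃          │▓▓           
             ┃          │ ▓▓          
             ┃          │             
             ┃          │             
             ┃          │             
           ┏━━━━━━━━━━━━━━━━━━━━━━━━━━
           ┃ Sokoban                  
           ┠──────────────────────────
           ┃████████                  
           ┃█  □@ □█                  
           ┃█□  ◎█ █                  
           ┃█ █    █                  
           ┃█  ◎ ◎ █                  
           ┃████████                  
           ┃Moves: 0  0/3             
           ┃                          
           ┃                          
           ┃                          
           ┗━━━━━━━━━━━━━━━━━━━━━━━━━━
                                      


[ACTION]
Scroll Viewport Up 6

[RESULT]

                                      
                                      
                                      
                                      
                                      
                                      
             ┏━━━━━━━━━━━━━━━━━━━━━━━━
             ┃ Tetris                 
             ┠────────────────────────
             ┃          │Next:        
             ┃          │▓▓           
             ┃          │ ▓▓          
             ┃          │             
             ┃          │             
             ┃          │             
           ┏━━━━━━━━━━━━━━━━━━━━━━━━━━
           ┃ Sokoban                  
           ┠──────────────────────────
           ┃████████                  
           ┃█  □@ □█                  
           ┃█□  ◎█ █                  
           ┃█ █    █                  
           ┃█  ◎ ◎ █                  
           ┃████████                  


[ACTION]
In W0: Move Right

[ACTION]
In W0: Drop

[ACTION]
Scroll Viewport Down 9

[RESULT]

             ┏━━━━━━━━━━━━━━━━━━━━━━━━
             ┃ Tetris                 
             ┠────────────────────────
             ┃          │Next:        
             ┃          │▓▓           
             ┃          │ ▓▓          
             ┃          │             
             ┃          │             
             ┃          │             
           ┏━━━━━━━━━━━━━━━━━━━━━━━━━━
           ┃ Sokoban                  
           ┠──────────────────────────
           ┃████████                  
           ┃█  □@ □█                  
           ┃█□  ◎█ █                  
           ┃█ █    █                  
           ┃█  ◎ ◎ █                  
           ┃████████                  
           ┃Moves: 0  0/3             
           ┃                          
           ┃                          
           ┃                          
           ┗━━━━━━━━━━━━━━━━━━━━━━━━━━
                                      


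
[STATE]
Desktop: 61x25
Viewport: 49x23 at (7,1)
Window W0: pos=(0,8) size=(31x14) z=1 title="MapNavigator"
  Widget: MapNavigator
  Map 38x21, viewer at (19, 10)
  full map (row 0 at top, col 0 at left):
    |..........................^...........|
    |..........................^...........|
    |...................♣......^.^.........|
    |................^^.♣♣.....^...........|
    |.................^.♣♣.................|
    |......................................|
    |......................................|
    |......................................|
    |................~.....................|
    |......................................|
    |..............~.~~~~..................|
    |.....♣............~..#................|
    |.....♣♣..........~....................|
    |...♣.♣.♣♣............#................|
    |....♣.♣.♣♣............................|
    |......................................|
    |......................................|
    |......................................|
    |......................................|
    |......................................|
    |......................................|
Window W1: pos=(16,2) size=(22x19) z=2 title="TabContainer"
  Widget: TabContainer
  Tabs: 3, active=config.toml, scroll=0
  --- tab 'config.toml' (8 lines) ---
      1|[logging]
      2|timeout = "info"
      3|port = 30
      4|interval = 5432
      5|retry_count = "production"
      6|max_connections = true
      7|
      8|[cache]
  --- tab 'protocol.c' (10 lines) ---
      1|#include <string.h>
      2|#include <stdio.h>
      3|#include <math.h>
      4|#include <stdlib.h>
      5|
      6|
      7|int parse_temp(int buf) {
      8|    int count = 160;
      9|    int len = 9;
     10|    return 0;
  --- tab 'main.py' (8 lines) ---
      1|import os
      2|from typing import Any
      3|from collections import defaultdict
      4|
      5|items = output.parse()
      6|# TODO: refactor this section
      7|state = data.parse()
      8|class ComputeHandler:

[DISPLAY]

                                                 
         ┏━━━━━━━━━━━━━━━━━━━━┓                  
         ┃ TabContainer       ┃                  
         ┠────────────────────┨                  
         ┃[config.toml]│ proto┃                  
         ┃────────────────────┃                  
         ┃[logging]           ┃                  
━━━━━━━━━┃timeout = "info"    ┃                  
vigator  ┃port = 30           ┃                  
─────────┃interval = 5432     ┃                  
.........┃retry_count = "produ┃                  
.........┃max_connections = tr┃                  
.........┃                    ┃                  
.....~...┃[cache]             ┃                  
.........┃                    ┃                  
...~.~~~@┃                    ┃                  
.......~.┃                    ┃                  
......~..┃                    ┃                  
.........┃                    ┃                  
.........┗━━━━━━━━━━━━━━━━━━━━┛                  
━━━━━━━━━━━━━━━━━━━━━━━┛                         
                                                 
                                                 


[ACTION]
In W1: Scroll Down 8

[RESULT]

                                                 
         ┏━━━━━━━━━━━━━━━━━━━━┓                  
         ┃ TabContainer       ┃                  
         ┠────────────────────┨                  
         ┃[config.toml]│ proto┃                  
         ┃────────────────────┃                  
         ┃[cache]             ┃                  
━━━━━━━━━┃                    ┃                  
vigator  ┃                    ┃                  
─────────┃                    ┃                  
.........┃                    ┃                  
.........┃                    ┃                  
.........┃                    ┃                  
.....~...┃                    ┃                  
.........┃                    ┃                  
...~.~~~@┃                    ┃                  
.......~.┃                    ┃                  
......~..┃                    ┃                  
.........┃                    ┃                  
.........┗━━━━━━━━━━━━━━━━━━━━┛                  
━━━━━━━━━━━━━━━━━━━━━━━┛                         
                                                 
                                                 


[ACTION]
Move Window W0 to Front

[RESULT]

                                                 
         ┏━━━━━━━━━━━━━━━━━━━━┓                  
         ┃ TabContainer       ┃                  
         ┠────────────────────┨                  
         ┃[config.toml]│ proto┃                  
         ┃────────────────────┃                  
         ┃[cache]             ┃                  
━━━━━━━━━━━━━━━━━━━━━━━┓      ┃                  
vigator                ┃      ┃                  
───────────────────────┨      ┃                  
.......................┃      ┃                  
.......................┃      ┃                  
.......................┃      ┃                  
.....~.................┃      ┃                  
.......................┃      ┃                  
...~.~~~@..............┃      ┃                  
.......~..#............┃      ┃                  
......~................┃      ┃                  
..........#............┃      ┃                  
.......................┃━━━━━━┛                  
━━━━━━━━━━━━━━━━━━━━━━━┛                         
                                                 
                                                 


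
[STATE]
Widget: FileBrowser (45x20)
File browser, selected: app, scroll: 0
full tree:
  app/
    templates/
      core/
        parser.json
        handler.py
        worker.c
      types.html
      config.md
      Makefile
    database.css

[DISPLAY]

> [-] app/                                   
    [+] templates/                           
    database.css                             
                                             
                                             
                                             
                                             
                                             
                                             
                                             
                                             
                                             
                                             
                                             
                                             
                                             
                                             
                                             
                                             
                                             


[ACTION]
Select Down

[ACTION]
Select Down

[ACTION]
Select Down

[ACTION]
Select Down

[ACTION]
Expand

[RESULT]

  [-] app/                                   
    [+] templates/                           
  > database.css                             
                                             
                                             
                                             
                                             
                                             
                                             
                                             
                                             
                                             
                                             
                                             
                                             
                                             
                                             
                                             
                                             
                                             


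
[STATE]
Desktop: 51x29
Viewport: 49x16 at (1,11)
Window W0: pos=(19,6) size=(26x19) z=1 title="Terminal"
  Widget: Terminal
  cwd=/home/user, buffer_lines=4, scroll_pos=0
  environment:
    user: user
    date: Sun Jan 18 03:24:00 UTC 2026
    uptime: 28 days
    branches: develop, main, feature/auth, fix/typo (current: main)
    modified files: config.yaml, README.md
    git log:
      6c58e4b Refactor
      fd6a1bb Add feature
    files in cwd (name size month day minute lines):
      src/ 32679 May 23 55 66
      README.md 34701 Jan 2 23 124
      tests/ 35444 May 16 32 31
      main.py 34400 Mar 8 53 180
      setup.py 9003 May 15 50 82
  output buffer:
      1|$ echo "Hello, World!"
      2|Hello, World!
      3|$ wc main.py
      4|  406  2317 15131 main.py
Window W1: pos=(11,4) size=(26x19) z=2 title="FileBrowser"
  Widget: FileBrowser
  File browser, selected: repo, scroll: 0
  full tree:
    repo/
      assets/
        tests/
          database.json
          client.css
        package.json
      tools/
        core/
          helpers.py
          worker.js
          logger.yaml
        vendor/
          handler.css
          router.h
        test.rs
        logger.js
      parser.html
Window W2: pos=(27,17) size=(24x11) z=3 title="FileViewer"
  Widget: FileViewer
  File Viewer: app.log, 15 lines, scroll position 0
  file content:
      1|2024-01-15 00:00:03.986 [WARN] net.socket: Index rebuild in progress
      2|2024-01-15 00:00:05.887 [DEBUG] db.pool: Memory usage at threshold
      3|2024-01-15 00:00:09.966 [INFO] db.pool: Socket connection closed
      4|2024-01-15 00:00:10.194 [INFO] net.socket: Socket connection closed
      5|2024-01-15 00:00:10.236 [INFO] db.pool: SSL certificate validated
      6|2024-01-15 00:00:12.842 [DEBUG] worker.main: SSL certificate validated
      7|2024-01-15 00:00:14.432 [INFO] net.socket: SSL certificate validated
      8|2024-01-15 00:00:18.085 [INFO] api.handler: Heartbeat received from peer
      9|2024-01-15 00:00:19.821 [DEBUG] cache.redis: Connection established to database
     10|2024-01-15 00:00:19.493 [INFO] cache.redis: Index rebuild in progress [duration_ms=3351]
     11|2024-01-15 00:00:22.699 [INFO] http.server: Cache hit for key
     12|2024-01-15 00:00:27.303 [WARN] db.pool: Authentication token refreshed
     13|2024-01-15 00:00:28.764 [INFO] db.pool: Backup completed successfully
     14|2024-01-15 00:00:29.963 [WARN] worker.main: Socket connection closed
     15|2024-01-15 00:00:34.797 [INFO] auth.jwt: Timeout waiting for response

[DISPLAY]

          ┃                        ┃       ┃     
          ┃                        ┃ main.p┃     
          ┃                        ┃       ┃     
          ┃                        ┃       ┃     
          ┃                        ┃       ┃     
          ┃                        ┃       ┃     
          ┃               ┏━━━━━━━━━━━━━━━━━━━━━━
          ┃               ┃ FileViewer           
          ┃               ┠──────────────────────
          ┃               ┃2024-01-15 00:00:03.9▲
          ┃               ┃2024-01-15 00:00:05.8█
          ┗━━━━━━━━━━━━━━━┃2024-01-15 00:00:09.9░
                  ┃       ┃2024-01-15 00:00:10.1░
                  ┗━━━━━━━┃2024-01-15 00:00:10.2░
                          ┃2024-01-15 00:00:12.8░
                          ┃2024-01-15 00:00:14.4▼


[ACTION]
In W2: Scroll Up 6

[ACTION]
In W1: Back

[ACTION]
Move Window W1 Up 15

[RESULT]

          ┃                        ┃       ┃     
          ┃                        ┃ main.p┃     
          ┃                        ┃       ┃     
          ┃                        ┃       ┃     
          ┃                        ┃       ┃     
          ┃                        ┃       ┃     
          ┃               ┏━━━━━━━━━━━━━━━━━━━━━━
          ┗━━━━━━━━━━━━━━━┃ FileViewer           
                  ┃       ┠──────────────────────
                  ┃       ┃2024-01-15 00:00:03.9▲
                  ┃       ┃2024-01-15 00:00:05.8█
                  ┃       ┃2024-01-15 00:00:09.9░
                  ┃       ┃2024-01-15 00:00:10.1░
                  ┗━━━━━━━┃2024-01-15 00:00:10.2░
                          ┃2024-01-15 00:00:12.8░
                          ┃2024-01-15 00:00:14.4▼


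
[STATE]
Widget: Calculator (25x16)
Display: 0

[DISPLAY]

                        0
┌───┬───┬───┬───┐        
│ 7 │ 8 │ 9 │ ÷ │        
├───┼───┼───┼───┤        
│ 4 │ 5 │ 6 │ × │        
├───┼───┼───┼───┤        
│ 1 │ 2 │ 3 │ - │        
├───┼───┼───┼───┤        
│ 0 │ . │ = │ + │        
├───┼───┼───┼───┤        
│ C │ MC│ MR│ M+│        
└───┴───┴───┴───┘        
                         
                         
                         
                         


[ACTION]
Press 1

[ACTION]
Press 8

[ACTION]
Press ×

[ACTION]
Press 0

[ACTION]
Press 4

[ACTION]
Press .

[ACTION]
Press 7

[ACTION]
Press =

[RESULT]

                     84.6
┌───┬───┬───┬───┐        
│ 7 │ 8 │ 9 │ ÷ │        
├───┼───┼───┼───┤        
│ 4 │ 5 │ 6 │ × │        
├───┼───┼───┼───┤        
│ 1 │ 2 │ 3 │ - │        
├───┼───┼───┼───┤        
│ 0 │ . │ = │ + │        
├───┼───┼───┼───┤        
│ C │ MC│ MR│ M+│        
└───┴───┴───┴───┘        
                         
                         
                         
                         


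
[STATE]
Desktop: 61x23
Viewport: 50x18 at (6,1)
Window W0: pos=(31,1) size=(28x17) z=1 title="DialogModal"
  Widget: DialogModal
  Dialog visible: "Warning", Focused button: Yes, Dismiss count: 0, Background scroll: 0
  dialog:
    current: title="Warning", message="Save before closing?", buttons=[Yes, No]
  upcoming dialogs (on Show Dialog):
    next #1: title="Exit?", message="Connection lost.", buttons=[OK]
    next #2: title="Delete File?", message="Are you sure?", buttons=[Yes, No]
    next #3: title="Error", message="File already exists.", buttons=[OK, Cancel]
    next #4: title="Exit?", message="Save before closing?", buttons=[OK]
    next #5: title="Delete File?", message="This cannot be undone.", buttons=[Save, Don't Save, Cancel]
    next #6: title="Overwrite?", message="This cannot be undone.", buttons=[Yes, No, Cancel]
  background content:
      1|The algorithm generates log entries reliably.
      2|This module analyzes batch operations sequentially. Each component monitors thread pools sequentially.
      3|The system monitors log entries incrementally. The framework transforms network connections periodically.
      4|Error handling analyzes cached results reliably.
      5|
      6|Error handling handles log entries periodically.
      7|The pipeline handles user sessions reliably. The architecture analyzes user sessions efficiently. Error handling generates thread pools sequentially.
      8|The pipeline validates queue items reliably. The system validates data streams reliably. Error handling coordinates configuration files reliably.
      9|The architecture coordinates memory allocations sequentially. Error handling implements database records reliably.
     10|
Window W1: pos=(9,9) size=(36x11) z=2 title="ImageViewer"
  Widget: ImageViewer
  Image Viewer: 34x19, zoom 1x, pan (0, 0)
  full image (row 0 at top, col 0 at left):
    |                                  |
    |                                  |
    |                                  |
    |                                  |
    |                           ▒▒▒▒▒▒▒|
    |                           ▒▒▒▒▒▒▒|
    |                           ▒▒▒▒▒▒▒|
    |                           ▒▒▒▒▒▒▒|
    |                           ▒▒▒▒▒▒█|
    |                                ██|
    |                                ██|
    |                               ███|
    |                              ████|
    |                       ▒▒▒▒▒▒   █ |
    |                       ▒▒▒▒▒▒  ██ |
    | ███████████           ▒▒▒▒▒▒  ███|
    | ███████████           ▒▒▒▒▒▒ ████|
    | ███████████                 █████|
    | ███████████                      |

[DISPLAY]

                         ┏━━━━━━━━━━━━━━━━━━━━━━━━
                         ┃ DialogModal            
                         ┠────────────────────────
                         ┃The algorithm generates 
                         ┃This module analyzes bat
                         ┃The system monitors log 
                         ┃Error handling analyzes 
                         ┃  ┌────────────────────┐
   ┏━━━━━━━━━━━━━━━━━━━━━━━━━━━━━━━━━━┓ing       │
   ┃ ImageViewer                      ┃e closing?│
   ┠──────────────────────────────────┨  No      │
   ┃                                  ┃──────────┘
   ┃                                  ┃           
   ┃                                  ┃           
   ┃                                  ┃           
   ┃                           ▒▒▒▒▒▒▒┃           
   ┃                           ▒▒▒▒▒▒▒┃━━━━━━━━━━━
   ┃                           ▒▒▒▒▒▒▒┃           


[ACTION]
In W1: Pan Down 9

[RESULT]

                         ┏━━━━━━━━━━━━━━━━━━━━━━━━
                         ┃ DialogModal            
                         ┠────────────────────────
                         ┃The algorithm generates 
                         ┃This module analyzes bat
                         ┃The system monitors log 
                         ┃Error handling analyzes 
                         ┃  ┌────────────────────┐
   ┏━━━━━━━━━━━━━━━━━━━━━━━━━━━━━━━━━━┓ing       │
   ┃ ImageViewer                      ┃e closing?│
   ┠──────────────────────────────────┨  No      │
   ┃                                ██┃──────────┘
   ┃                                ██┃           
   ┃                               ███┃           
   ┃                              ████┃           
   ┃                       ▒▒▒▒▒▒   █ ┃           
   ┃                       ▒▒▒▒▒▒  ██ ┃━━━━━━━━━━━
   ┃ ███████████           ▒▒▒▒▒▒  ███┃           


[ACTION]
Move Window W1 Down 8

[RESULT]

                         ┏━━━━━━━━━━━━━━━━━━━━━━━━
                         ┃ DialogModal            
                         ┠────────────────────────
                         ┃The algorithm generates 
                         ┃This module analyzes bat
                         ┃The system monitors log 
                         ┃Error handling analyzes 
                         ┃  ┌────────────────────┐
                         ┃Er│      Warning       │
                         ┃Th│Save before closing?│
                         ┃Th│     [Yes]  No      │
   ┏━━━━━━━━━━━━━━━━━━━━━━━━━━━━━━━━━━┓──────────┘
   ┃ ImageViewer                      ┃           
   ┠──────────────────────────────────┨           
   ┃                                ██┃           
   ┃                                ██┃           
   ┃                               ███┃━━━━━━━━━━━
   ┃                              ████┃           


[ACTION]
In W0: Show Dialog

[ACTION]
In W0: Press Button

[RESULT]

                         ┏━━━━━━━━━━━━━━━━━━━━━━━━
                         ┃ DialogModal            
                         ┠────────────────────────
                         ┃The algorithm generates 
                         ┃This module analyzes bat
                         ┃The system monitors log 
                         ┃Error handling analyzes 
                         ┃                        
                         ┃Error handling handles l
                         ┃The pipeline handles use
                         ┃The pipeline validates q
   ┏━━━━━━━━━━━━━━━━━━━━━━━━━━━━━━━━━━┓ure coordin
   ┃ ImageViewer                      ┃           
   ┠──────────────────────────────────┨           
   ┃                                ██┃           
   ┃                                ██┃           
   ┃                               ███┃━━━━━━━━━━━
   ┃                              ████┃           


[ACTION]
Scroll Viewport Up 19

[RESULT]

                                                  
                         ┏━━━━━━━━━━━━━━━━━━━━━━━━
                         ┃ DialogModal            
                         ┠────────────────────────
                         ┃The algorithm generates 
                         ┃This module analyzes bat
                         ┃The system monitors log 
                         ┃Error handling analyzes 
                         ┃                        
                         ┃Error handling handles l
                         ┃The pipeline handles use
                         ┃The pipeline validates q
   ┏━━━━━━━━━━━━━━━━━━━━━━━━━━━━━━━━━━┓ure coordin
   ┃ ImageViewer                      ┃           
   ┠──────────────────────────────────┨           
   ┃                                ██┃           
   ┃                                ██┃           
   ┃                               ███┃━━━━━━━━━━━
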